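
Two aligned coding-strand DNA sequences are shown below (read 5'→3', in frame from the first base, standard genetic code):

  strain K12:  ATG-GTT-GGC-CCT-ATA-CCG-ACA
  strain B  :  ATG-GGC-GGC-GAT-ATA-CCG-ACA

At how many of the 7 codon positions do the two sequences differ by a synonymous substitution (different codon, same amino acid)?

Codon 1: ATG Met / ATG Met — identical.
Codon 2: GTT Val / GGC Gly — nonsynonymous.
Codon 3: GGC Gly / GGC Gly — identical.
Codon 4: CCT Pro / GAT Asp — nonsynonymous.
Codon 5: ATA Ile / ATA Ile — identical.
Codon 6: CCG Pro / CCG Pro — identical.
Codon 7: ACA Thr / ACA Thr — identical.
Synonymous differences: 0.

0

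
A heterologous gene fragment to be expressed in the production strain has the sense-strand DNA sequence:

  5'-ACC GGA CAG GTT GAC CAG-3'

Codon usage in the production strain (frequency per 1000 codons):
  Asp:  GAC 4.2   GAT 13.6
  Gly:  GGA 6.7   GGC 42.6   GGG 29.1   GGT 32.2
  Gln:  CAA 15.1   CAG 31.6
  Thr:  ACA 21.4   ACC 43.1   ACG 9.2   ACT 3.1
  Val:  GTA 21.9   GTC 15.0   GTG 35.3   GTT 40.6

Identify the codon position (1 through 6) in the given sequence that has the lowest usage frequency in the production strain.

5

Codon 1 ACC (Thr): 43.1 per 1000.
Codon 2 GGA (Gly): 6.7 per 1000.
Codon 3 CAG (Gln): 31.6 per 1000.
Codon 4 GTT (Val): 40.6 per 1000.
Codon 5 GAC (Asp): 4.2 per 1000.
Codon 6 CAG (Gln): 31.6 per 1000.
Lowest frequency is 4.2 at codon 5.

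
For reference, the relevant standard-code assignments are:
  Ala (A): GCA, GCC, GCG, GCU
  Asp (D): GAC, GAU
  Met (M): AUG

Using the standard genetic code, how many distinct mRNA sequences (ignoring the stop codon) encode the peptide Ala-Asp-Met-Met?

Ala: 4 codons.
Asp: 2 codons.
Met: 1 codon.
Met: 1 codon.
4 × 2 × 1 × 1 = 8.

8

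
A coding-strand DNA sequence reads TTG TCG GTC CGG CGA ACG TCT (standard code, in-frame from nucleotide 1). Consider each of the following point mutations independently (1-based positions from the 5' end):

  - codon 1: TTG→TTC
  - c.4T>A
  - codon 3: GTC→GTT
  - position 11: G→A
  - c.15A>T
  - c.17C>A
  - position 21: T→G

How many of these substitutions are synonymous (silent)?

Codon 1: TTG (Leu) → TTC (Phe) — missense.
Codon 2: TCG (Ser) → ACG (Thr) — missense.
Codon 3: GTC (Val) → GTT (Val) — synonymous.
Codon 4: CGG (Arg) → CAG (Gln) — missense.
Codon 5: CGA (Arg) → CGT (Arg) — synonymous.
Codon 6: ACG (Thr) → AAG (Lys) — missense.
Codon 7: TCT (Ser) → TCG (Ser) — synonymous.
Synonymous: 3 of 7.

3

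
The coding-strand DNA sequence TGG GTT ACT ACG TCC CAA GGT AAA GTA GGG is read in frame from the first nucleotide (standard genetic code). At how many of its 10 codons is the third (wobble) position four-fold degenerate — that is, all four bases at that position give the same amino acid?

7

Codon 1 TGG (Trp): third position 1-fold.
Codon 2 GTT (Val): third position 4-fold.
Codon 3 ACT (Thr): third position 4-fold.
Codon 4 ACG (Thr): third position 4-fold.
Codon 5 TCC (Ser): third position 4-fold.
Codon 6 CAA (Gln): third position 2-fold.
Codon 7 GGT (Gly): third position 4-fold.
Codon 8 AAA (Lys): third position 2-fold.
Codon 9 GTA (Val): third position 4-fold.
Codon 10 GGG (Gly): third position 4-fold.
Four-fold degenerate third positions: 7.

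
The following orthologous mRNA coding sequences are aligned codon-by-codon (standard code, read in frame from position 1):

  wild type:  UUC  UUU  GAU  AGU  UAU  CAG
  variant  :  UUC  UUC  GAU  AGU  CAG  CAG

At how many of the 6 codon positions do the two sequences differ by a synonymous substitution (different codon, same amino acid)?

Codon 1: UUC Phe / UUC Phe — identical.
Codon 2: UUU Phe / UUC Phe — synonymous.
Codon 3: GAU Asp / GAU Asp — identical.
Codon 4: AGU Ser / AGU Ser — identical.
Codon 5: UAU Tyr / CAG Gln — nonsynonymous.
Codon 6: CAG Gln / CAG Gln — identical.
Synonymous differences: 1.

1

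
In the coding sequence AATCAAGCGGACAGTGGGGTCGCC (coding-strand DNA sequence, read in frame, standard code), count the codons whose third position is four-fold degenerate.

Codon 1 AAT (Asn): third position 2-fold.
Codon 2 CAA (Gln): third position 2-fold.
Codon 3 GCG (Ala): third position 4-fold.
Codon 4 GAC (Asp): third position 2-fold.
Codon 5 AGT (Ser): third position 2-fold.
Codon 6 GGG (Gly): third position 4-fold.
Codon 7 GTC (Val): third position 4-fold.
Codon 8 GCC (Ala): third position 4-fold.
Four-fold degenerate third positions: 4.

4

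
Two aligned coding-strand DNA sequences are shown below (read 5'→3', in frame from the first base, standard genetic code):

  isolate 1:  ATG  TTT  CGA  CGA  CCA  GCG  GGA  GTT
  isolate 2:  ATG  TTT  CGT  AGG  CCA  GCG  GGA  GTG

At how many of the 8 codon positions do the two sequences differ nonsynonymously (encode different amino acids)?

0

Codon 1: ATG Met / ATG Met — identical.
Codon 2: TTT Phe / TTT Phe — identical.
Codon 3: CGA Arg / CGT Arg — synonymous.
Codon 4: CGA Arg / AGG Arg — synonymous.
Codon 5: CCA Pro / CCA Pro — identical.
Codon 6: GCG Ala / GCG Ala — identical.
Codon 7: GGA Gly / GGA Gly — identical.
Codon 8: GTT Val / GTG Val — synonymous.
Nonsynonymous differences: 0.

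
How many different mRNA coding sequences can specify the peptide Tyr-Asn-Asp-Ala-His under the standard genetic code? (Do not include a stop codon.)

Tyr: 2 codons.
Asn: 2 codons.
Asp: 2 codons.
Ala: 4 codons.
His: 2 codons.
2 × 2 × 2 × 4 × 2 = 64.

64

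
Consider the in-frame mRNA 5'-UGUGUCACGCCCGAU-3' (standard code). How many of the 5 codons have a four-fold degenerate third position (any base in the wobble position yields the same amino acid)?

Codon 1 UGU (Cys): third position 2-fold.
Codon 2 GUC (Val): third position 4-fold.
Codon 3 ACG (Thr): third position 4-fold.
Codon 4 CCC (Pro): third position 4-fold.
Codon 5 GAU (Asp): third position 2-fold.
Four-fold degenerate third positions: 3.

3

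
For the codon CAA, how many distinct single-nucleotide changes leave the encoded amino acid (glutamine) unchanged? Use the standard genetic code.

1

Position 1: none → 0 synonymous.
Position 2: none → 0 synonymous.
Position 3: CAG → 1 synonymous.
Total: 0 + 0 + 1 = 1.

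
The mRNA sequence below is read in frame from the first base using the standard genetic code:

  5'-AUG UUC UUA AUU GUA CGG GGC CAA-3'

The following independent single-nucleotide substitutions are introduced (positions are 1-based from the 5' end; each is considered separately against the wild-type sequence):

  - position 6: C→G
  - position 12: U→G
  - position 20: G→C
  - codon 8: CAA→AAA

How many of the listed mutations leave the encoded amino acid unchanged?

0

Codon 2: UUC (Phe) → UUG (Leu) — missense.
Codon 4: AUU (Ile) → AUG (Met) — missense.
Codon 7: GGC (Gly) → GCC (Ala) — missense.
Codon 8: CAA (Gln) → AAA (Lys) — missense.
Synonymous: 0 of 4.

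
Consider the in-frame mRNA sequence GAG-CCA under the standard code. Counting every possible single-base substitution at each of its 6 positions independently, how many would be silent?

4

Codon 1 (GAG, Glu): 1 synonymous substitution.
Codon 2 (CCA, Pro): 3 synonymous substitutions.
Total: 1 + 3 = 4.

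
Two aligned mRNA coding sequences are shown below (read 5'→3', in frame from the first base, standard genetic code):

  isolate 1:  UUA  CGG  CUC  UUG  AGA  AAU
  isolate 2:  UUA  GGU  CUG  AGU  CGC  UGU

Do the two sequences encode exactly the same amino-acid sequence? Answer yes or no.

no

Codon 1: UUA Leu / UUA Leu — identical.
Codon 2: CGG Arg / GGU Gly — nonsynonymous.
Codon 3: CUC Leu / CUG Leu — synonymous.
Codon 4: UUG Leu / AGU Ser — nonsynonymous.
Codon 5: AGA Arg / CGC Arg — synonymous.
Codon 6: AAU Asn / UGU Cys — nonsynonymous.
Nonsynonymous differences: 3 → different protein.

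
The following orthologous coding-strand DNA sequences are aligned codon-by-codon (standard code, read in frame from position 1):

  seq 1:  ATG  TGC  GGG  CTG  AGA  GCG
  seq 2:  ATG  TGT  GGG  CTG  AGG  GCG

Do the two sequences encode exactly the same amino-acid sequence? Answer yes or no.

yes

Codon 1: ATG Met / ATG Met — identical.
Codon 2: TGC Cys / TGT Cys — synonymous.
Codon 3: GGG Gly / GGG Gly — identical.
Codon 4: CTG Leu / CTG Leu — identical.
Codon 5: AGA Arg / AGG Arg — synonymous.
Codon 6: GCG Ala / GCG Ala — identical.
Nonsynonymous differences: 0 → same protein.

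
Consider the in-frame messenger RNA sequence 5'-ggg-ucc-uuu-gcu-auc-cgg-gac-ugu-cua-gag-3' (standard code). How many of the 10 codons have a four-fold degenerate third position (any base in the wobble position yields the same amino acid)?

5

Codon 1 GGG (Gly): third position 4-fold.
Codon 2 UCC (Ser): third position 4-fold.
Codon 3 UUU (Phe): third position 2-fold.
Codon 4 GCU (Ala): third position 4-fold.
Codon 5 AUC (Ile): third position 3-fold.
Codon 6 CGG (Arg): third position 4-fold.
Codon 7 GAC (Asp): third position 2-fold.
Codon 8 UGU (Cys): third position 2-fold.
Codon 9 CUA (Leu): third position 4-fold.
Codon 10 GAG (Glu): third position 2-fold.
Four-fold degenerate third positions: 5.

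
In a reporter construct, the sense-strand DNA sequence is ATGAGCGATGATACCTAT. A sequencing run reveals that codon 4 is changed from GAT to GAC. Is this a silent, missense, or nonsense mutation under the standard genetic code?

Position 12 falls in codon 4: GAT → Asp.
After the substitution the codon is GAC → Asp.
Both encode Asp, so the change is synonymous.

silent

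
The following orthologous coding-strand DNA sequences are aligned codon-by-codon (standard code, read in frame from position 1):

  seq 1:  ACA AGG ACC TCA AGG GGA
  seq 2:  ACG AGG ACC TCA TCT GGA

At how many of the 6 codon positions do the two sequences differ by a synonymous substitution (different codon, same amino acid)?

Codon 1: ACA Thr / ACG Thr — synonymous.
Codon 2: AGG Arg / AGG Arg — identical.
Codon 3: ACC Thr / ACC Thr — identical.
Codon 4: TCA Ser / TCA Ser — identical.
Codon 5: AGG Arg / TCT Ser — nonsynonymous.
Codon 6: GGA Gly / GGA Gly — identical.
Synonymous differences: 1.

1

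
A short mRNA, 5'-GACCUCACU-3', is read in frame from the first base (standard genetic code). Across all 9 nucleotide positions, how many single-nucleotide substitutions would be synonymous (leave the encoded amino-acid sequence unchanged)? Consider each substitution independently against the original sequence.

Codon 1 (GAC, Asp): 1 synonymous substitution.
Codon 2 (CUC, Leu): 3 synonymous substitutions.
Codon 3 (ACU, Thr): 3 synonymous substitutions.
Total: 1 + 3 + 3 = 7.

7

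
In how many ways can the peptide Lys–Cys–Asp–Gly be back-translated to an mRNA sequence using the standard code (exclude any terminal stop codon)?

32

Lys: 2 codons.
Cys: 2 codons.
Asp: 2 codons.
Gly: 4 codons.
2 × 2 × 2 × 4 = 32.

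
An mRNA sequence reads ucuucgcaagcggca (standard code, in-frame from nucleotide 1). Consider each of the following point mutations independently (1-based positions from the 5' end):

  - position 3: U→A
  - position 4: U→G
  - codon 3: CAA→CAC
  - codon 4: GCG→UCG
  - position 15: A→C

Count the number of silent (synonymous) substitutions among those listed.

2

Codon 1: UCU (Ser) → UCA (Ser) — synonymous.
Codon 2: UCG (Ser) → GCG (Ala) — missense.
Codon 3: CAA (Gln) → CAC (His) — missense.
Codon 4: GCG (Ala) → UCG (Ser) — missense.
Codon 5: GCA (Ala) → GCC (Ala) — synonymous.
Synonymous: 2 of 5.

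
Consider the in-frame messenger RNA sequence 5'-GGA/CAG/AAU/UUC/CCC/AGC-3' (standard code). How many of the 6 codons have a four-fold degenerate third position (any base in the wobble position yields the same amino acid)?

2

Codon 1 GGA (Gly): third position 4-fold.
Codon 2 CAG (Gln): third position 2-fold.
Codon 3 AAU (Asn): third position 2-fold.
Codon 4 UUC (Phe): third position 2-fold.
Codon 5 CCC (Pro): third position 4-fold.
Codon 6 AGC (Ser): third position 2-fold.
Four-fold degenerate third positions: 2.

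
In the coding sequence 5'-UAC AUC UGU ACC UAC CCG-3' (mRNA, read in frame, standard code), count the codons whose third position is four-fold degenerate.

2

Codon 1 UAC (Tyr): third position 2-fold.
Codon 2 AUC (Ile): third position 3-fold.
Codon 3 UGU (Cys): third position 2-fold.
Codon 4 ACC (Thr): third position 4-fold.
Codon 5 UAC (Tyr): third position 2-fold.
Codon 6 CCG (Pro): third position 4-fold.
Four-fold degenerate third positions: 2.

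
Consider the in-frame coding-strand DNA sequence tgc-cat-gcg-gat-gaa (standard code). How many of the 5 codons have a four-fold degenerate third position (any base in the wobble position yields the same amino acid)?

1

Codon 1 TGC (Cys): third position 2-fold.
Codon 2 CAT (His): third position 2-fold.
Codon 3 GCG (Ala): third position 4-fold.
Codon 4 GAT (Asp): third position 2-fold.
Codon 5 GAA (Glu): third position 2-fold.
Four-fold degenerate third positions: 1.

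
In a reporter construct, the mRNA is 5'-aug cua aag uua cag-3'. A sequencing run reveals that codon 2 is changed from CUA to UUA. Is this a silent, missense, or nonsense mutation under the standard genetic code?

silent

Position 4 falls in codon 2: CUA → Leu.
After the substitution the codon is UUA → Leu.
Both encode Leu, so the change is synonymous.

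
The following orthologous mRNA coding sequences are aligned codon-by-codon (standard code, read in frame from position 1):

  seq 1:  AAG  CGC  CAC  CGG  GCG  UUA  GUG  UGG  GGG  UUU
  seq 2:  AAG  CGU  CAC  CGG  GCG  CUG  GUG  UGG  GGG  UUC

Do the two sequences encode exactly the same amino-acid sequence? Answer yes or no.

yes

Codon 1: AAG Lys / AAG Lys — identical.
Codon 2: CGC Arg / CGU Arg — synonymous.
Codon 3: CAC His / CAC His — identical.
Codon 4: CGG Arg / CGG Arg — identical.
Codon 5: GCG Ala / GCG Ala — identical.
Codon 6: UUA Leu / CUG Leu — synonymous.
Codon 7: GUG Val / GUG Val — identical.
Codon 8: UGG Trp / UGG Trp — identical.
Codon 9: GGG Gly / GGG Gly — identical.
Codon 10: UUU Phe / UUC Phe — synonymous.
Nonsynonymous differences: 0 → same protein.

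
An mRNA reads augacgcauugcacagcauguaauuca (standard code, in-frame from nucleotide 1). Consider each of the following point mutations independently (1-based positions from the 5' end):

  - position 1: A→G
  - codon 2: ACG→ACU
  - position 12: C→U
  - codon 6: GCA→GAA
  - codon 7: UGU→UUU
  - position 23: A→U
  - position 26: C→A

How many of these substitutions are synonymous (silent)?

2

Codon 1: AUG (Met) → GUG (Val) — missense.
Codon 2: ACG (Thr) → ACU (Thr) — synonymous.
Codon 4: UGC (Cys) → UGU (Cys) — synonymous.
Codon 6: GCA (Ala) → GAA (Glu) — missense.
Codon 7: UGU (Cys) → UUU (Phe) — missense.
Codon 8: AAU (Asn) → AUU (Ile) — missense.
Codon 9: UCA (Ser) → UAA (Stop) — nonsense.
Synonymous: 2 of 7.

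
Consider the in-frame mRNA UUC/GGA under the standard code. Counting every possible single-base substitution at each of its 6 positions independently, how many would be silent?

4

Codon 1 (UUC, Phe): 1 synonymous substitution.
Codon 2 (GGA, Gly): 3 synonymous substitutions.
Total: 1 + 3 = 4.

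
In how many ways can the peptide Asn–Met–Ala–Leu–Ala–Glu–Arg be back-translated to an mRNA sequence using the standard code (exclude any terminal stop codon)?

Asn: 2 codons.
Met: 1 codon.
Ala: 4 codons.
Leu: 6 codons.
Ala: 4 codons.
Glu: 2 codons.
Arg: 6 codons.
2 × 1 × 4 × 6 × 4 × 2 × 6 = 2304.

2304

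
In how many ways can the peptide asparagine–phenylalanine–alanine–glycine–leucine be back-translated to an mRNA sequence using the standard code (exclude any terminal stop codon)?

Asn: 2 codons.
Phe: 2 codons.
Ala: 4 codons.
Gly: 4 codons.
Leu: 6 codons.
2 × 2 × 4 × 4 × 6 = 384.

384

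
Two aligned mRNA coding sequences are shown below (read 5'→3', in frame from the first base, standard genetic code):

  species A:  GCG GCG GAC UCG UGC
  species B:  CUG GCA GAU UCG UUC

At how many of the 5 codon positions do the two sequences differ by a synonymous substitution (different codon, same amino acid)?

2

Codon 1: GCG Ala / CUG Leu — nonsynonymous.
Codon 2: GCG Ala / GCA Ala — synonymous.
Codon 3: GAC Asp / GAU Asp — synonymous.
Codon 4: UCG Ser / UCG Ser — identical.
Codon 5: UGC Cys / UUC Phe — nonsynonymous.
Synonymous differences: 2.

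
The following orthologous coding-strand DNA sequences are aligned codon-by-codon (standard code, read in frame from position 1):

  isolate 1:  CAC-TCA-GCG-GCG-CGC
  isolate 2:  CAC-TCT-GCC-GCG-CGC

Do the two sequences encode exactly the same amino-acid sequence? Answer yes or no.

Codon 1: CAC His / CAC His — identical.
Codon 2: TCA Ser / TCT Ser — synonymous.
Codon 3: GCG Ala / GCC Ala — synonymous.
Codon 4: GCG Ala / GCG Ala — identical.
Codon 5: CGC Arg / CGC Arg — identical.
Nonsynonymous differences: 0 → same protein.

yes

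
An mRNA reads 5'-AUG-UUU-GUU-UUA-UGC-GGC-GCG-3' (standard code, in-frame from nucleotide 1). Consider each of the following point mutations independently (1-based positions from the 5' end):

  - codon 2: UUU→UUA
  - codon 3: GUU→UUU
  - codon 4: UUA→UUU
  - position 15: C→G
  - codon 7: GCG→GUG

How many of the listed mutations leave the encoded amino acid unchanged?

0

Codon 2: UUU (Phe) → UUA (Leu) — missense.
Codon 3: GUU (Val) → UUU (Phe) — missense.
Codon 4: UUA (Leu) → UUU (Phe) — missense.
Codon 5: UGC (Cys) → UGG (Trp) — missense.
Codon 7: GCG (Ala) → GUG (Val) — missense.
Synonymous: 0 of 5.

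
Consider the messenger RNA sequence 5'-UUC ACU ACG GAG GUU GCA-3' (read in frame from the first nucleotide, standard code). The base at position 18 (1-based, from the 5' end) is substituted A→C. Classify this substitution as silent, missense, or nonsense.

silent

Position 18 falls in codon 6: GCA → Ala.
After the substitution the codon is GCC → Ala.
Both encode Ala, so the change is synonymous.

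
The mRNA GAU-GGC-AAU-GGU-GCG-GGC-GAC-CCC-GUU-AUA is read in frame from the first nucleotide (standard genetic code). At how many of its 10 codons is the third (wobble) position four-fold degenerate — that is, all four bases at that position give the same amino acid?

Codon 1 GAU (Asp): third position 2-fold.
Codon 2 GGC (Gly): third position 4-fold.
Codon 3 AAU (Asn): third position 2-fold.
Codon 4 GGU (Gly): third position 4-fold.
Codon 5 GCG (Ala): third position 4-fold.
Codon 6 GGC (Gly): third position 4-fold.
Codon 7 GAC (Asp): third position 2-fold.
Codon 8 CCC (Pro): third position 4-fold.
Codon 9 GUU (Val): third position 4-fold.
Codon 10 AUA (Ile): third position 3-fold.
Four-fold degenerate third positions: 6.

6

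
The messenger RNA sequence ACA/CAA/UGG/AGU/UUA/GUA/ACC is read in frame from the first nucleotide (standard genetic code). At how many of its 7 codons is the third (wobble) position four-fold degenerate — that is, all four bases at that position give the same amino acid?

3

Codon 1 ACA (Thr): third position 4-fold.
Codon 2 CAA (Gln): third position 2-fold.
Codon 3 UGG (Trp): third position 1-fold.
Codon 4 AGU (Ser): third position 2-fold.
Codon 5 UUA (Leu): third position 2-fold.
Codon 6 GUA (Val): third position 4-fold.
Codon 7 ACC (Thr): third position 4-fold.
Four-fold degenerate third positions: 3.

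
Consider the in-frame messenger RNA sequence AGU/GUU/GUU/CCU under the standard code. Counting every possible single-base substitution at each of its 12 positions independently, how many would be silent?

Codon 1 (AGU, Ser): 1 synonymous substitution.
Codon 2 (GUU, Val): 3 synonymous substitutions.
Codon 3 (GUU, Val): 3 synonymous substitutions.
Codon 4 (CCU, Pro): 3 synonymous substitutions.
Total: 1 + 3 + 3 + 3 = 10.

10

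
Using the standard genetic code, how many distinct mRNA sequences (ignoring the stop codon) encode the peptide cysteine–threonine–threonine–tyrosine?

Cys: 2 codons.
Thr: 4 codons.
Thr: 4 codons.
Tyr: 2 codons.
2 × 4 × 4 × 2 = 64.

64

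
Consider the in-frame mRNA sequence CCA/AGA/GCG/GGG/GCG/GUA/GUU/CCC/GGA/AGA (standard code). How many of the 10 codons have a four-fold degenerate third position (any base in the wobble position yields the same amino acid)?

8

Codon 1 CCA (Pro): third position 4-fold.
Codon 2 AGA (Arg): third position 2-fold.
Codon 3 GCG (Ala): third position 4-fold.
Codon 4 GGG (Gly): third position 4-fold.
Codon 5 GCG (Ala): third position 4-fold.
Codon 6 GUA (Val): third position 4-fold.
Codon 7 GUU (Val): third position 4-fold.
Codon 8 CCC (Pro): third position 4-fold.
Codon 9 GGA (Gly): third position 4-fold.
Codon 10 AGA (Arg): third position 2-fold.
Four-fold degenerate third positions: 8.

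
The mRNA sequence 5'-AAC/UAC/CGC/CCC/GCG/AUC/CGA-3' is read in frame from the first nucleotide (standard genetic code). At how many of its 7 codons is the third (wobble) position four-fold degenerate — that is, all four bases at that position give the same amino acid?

4

Codon 1 AAC (Asn): third position 2-fold.
Codon 2 UAC (Tyr): third position 2-fold.
Codon 3 CGC (Arg): third position 4-fold.
Codon 4 CCC (Pro): third position 4-fold.
Codon 5 GCG (Ala): third position 4-fold.
Codon 6 AUC (Ile): third position 3-fold.
Codon 7 CGA (Arg): third position 4-fold.
Four-fold degenerate third positions: 4.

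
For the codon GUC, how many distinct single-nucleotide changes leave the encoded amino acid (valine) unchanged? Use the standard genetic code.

Position 1: none → 0 synonymous.
Position 2: none → 0 synonymous.
Position 3: GUU, GUA, GUG → 3 synonymous.
Total: 0 + 0 + 3 = 3.

3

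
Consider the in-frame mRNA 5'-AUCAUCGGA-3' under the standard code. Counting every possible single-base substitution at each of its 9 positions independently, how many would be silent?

7

Codon 1 (AUC, Ile): 2 synonymous substitutions.
Codon 2 (AUC, Ile): 2 synonymous substitutions.
Codon 3 (GGA, Gly): 3 synonymous substitutions.
Total: 2 + 2 + 3 = 7.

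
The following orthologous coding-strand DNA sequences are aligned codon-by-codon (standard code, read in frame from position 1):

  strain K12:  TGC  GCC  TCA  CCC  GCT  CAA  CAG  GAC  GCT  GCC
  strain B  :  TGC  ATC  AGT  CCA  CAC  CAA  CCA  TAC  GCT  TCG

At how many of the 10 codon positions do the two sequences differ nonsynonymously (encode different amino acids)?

5

Codon 1: TGC Cys / TGC Cys — identical.
Codon 2: GCC Ala / ATC Ile — nonsynonymous.
Codon 3: TCA Ser / AGT Ser — synonymous.
Codon 4: CCC Pro / CCA Pro — synonymous.
Codon 5: GCT Ala / CAC His — nonsynonymous.
Codon 6: CAA Gln / CAA Gln — identical.
Codon 7: CAG Gln / CCA Pro — nonsynonymous.
Codon 8: GAC Asp / TAC Tyr — nonsynonymous.
Codon 9: GCT Ala / GCT Ala — identical.
Codon 10: GCC Ala / TCG Ser — nonsynonymous.
Nonsynonymous differences: 5.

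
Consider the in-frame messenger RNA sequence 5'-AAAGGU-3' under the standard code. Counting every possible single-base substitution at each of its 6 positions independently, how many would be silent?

4

Codon 1 (AAA, Lys): 1 synonymous substitution.
Codon 2 (GGU, Gly): 3 synonymous substitutions.
Total: 1 + 3 = 4.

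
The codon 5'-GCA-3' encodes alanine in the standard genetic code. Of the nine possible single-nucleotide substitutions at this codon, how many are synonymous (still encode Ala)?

3

Position 1: none → 0 synonymous.
Position 2: none → 0 synonymous.
Position 3: GCT, GCC, GCG → 3 synonymous.
Total: 0 + 0 + 3 = 3.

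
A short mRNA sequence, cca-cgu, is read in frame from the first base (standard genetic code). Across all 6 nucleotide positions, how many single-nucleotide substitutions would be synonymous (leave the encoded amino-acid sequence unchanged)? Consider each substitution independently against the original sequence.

6

Codon 1 (CCA, Pro): 3 synonymous substitutions.
Codon 2 (CGU, Arg): 3 synonymous substitutions.
Total: 3 + 3 = 6.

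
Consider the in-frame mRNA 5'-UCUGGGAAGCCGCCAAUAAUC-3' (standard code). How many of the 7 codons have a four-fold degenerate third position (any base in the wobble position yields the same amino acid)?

4

Codon 1 UCU (Ser): third position 4-fold.
Codon 2 GGG (Gly): third position 4-fold.
Codon 3 AAG (Lys): third position 2-fold.
Codon 4 CCG (Pro): third position 4-fold.
Codon 5 CCA (Pro): third position 4-fold.
Codon 6 AUA (Ile): third position 3-fold.
Codon 7 AUC (Ile): third position 3-fold.
Four-fold degenerate third positions: 4.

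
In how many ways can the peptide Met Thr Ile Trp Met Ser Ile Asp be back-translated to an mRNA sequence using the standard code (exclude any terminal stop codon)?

432

Met: 1 codon.
Thr: 4 codons.
Ile: 3 codons.
Trp: 1 codon.
Met: 1 codon.
Ser: 6 codons.
Ile: 3 codons.
Asp: 2 codons.
1 × 4 × 3 × 1 × 1 × 6 × 3 × 2 = 432.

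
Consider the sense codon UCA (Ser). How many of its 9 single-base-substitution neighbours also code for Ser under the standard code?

3

Position 1: none → 0 synonymous.
Position 2: none → 0 synonymous.
Position 3: UCU, UCC, UCG → 3 synonymous.
Total: 0 + 0 + 3 = 3.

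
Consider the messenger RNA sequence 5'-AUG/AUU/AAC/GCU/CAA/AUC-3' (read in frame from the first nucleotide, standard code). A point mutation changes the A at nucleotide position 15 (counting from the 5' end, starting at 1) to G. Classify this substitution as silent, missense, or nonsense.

Position 15 falls in codon 5: CAA → Gln.
After the substitution the codon is CAG → Gln.
Both encode Gln, so the change is synonymous.

silent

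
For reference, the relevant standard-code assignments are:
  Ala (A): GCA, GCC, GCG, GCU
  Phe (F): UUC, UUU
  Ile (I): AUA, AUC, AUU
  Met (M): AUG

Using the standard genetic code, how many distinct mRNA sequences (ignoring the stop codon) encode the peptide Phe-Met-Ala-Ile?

Phe: 2 codons.
Met: 1 codon.
Ala: 4 codons.
Ile: 3 codons.
2 × 1 × 4 × 3 = 24.

24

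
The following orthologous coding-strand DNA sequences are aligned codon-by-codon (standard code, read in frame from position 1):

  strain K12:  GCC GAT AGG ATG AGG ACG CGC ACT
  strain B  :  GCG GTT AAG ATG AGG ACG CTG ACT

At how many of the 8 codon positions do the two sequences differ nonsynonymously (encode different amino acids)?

Codon 1: GCC Ala / GCG Ala — synonymous.
Codon 2: GAT Asp / GTT Val — nonsynonymous.
Codon 3: AGG Arg / AAG Lys — nonsynonymous.
Codon 4: ATG Met / ATG Met — identical.
Codon 5: AGG Arg / AGG Arg — identical.
Codon 6: ACG Thr / ACG Thr — identical.
Codon 7: CGC Arg / CTG Leu — nonsynonymous.
Codon 8: ACT Thr / ACT Thr — identical.
Nonsynonymous differences: 3.

3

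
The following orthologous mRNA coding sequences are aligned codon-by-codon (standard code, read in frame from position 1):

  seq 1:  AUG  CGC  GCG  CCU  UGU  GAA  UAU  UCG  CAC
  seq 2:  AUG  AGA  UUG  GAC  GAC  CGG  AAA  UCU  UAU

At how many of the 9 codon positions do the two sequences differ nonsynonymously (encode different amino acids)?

6

Codon 1: AUG Met / AUG Met — identical.
Codon 2: CGC Arg / AGA Arg — synonymous.
Codon 3: GCG Ala / UUG Leu — nonsynonymous.
Codon 4: CCU Pro / GAC Asp — nonsynonymous.
Codon 5: UGU Cys / GAC Asp — nonsynonymous.
Codon 6: GAA Glu / CGG Arg — nonsynonymous.
Codon 7: UAU Tyr / AAA Lys — nonsynonymous.
Codon 8: UCG Ser / UCU Ser — synonymous.
Codon 9: CAC His / UAU Tyr — nonsynonymous.
Nonsynonymous differences: 6.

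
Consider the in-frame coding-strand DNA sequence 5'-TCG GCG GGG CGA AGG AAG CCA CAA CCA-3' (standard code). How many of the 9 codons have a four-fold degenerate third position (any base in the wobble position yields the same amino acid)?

Codon 1 TCG (Ser): third position 4-fold.
Codon 2 GCG (Ala): third position 4-fold.
Codon 3 GGG (Gly): third position 4-fold.
Codon 4 CGA (Arg): third position 4-fold.
Codon 5 AGG (Arg): third position 2-fold.
Codon 6 AAG (Lys): third position 2-fold.
Codon 7 CCA (Pro): third position 4-fold.
Codon 8 CAA (Gln): third position 2-fold.
Codon 9 CCA (Pro): third position 4-fold.
Four-fold degenerate third positions: 6.

6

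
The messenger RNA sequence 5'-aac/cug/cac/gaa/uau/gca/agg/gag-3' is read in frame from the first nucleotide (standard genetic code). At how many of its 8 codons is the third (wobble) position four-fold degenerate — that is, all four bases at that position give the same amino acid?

2

Codon 1 AAC (Asn): third position 2-fold.
Codon 2 CUG (Leu): third position 4-fold.
Codon 3 CAC (His): third position 2-fold.
Codon 4 GAA (Glu): third position 2-fold.
Codon 5 UAU (Tyr): third position 2-fold.
Codon 6 GCA (Ala): third position 4-fold.
Codon 7 AGG (Arg): third position 2-fold.
Codon 8 GAG (Glu): third position 2-fold.
Four-fold degenerate third positions: 2.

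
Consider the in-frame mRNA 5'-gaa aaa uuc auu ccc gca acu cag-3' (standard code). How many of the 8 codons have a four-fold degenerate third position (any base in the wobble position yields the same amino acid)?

Codon 1 GAA (Glu): third position 2-fold.
Codon 2 AAA (Lys): third position 2-fold.
Codon 3 UUC (Phe): third position 2-fold.
Codon 4 AUU (Ile): third position 3-fold.
Codon 5 CCC (Pro): third position 4-fold.
Codon 6 GCA (Ala): third position 4-fold.
Codon 7 ACU (Thr): third position 4-fold.
Codon 8 CAG (Gln): third position 2-fold.
Four-fold degenerate third positions: 3.

3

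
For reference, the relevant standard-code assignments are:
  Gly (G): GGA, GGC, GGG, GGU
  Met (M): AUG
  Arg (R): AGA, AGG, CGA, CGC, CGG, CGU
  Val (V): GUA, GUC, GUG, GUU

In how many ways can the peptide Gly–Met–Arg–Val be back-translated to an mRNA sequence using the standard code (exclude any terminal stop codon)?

96

Gly: 4 codons.
Met: 1 codon.
Arg: 6 codons.
Val: 4 codons.
4 × 1 × 6 × 4 = 96.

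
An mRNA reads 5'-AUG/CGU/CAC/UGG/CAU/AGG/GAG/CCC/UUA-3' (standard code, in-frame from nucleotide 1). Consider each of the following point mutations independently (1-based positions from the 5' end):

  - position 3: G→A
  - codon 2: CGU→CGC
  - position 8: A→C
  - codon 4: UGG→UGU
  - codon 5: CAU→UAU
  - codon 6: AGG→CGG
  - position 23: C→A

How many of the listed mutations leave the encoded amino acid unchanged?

2

Codon 1: AUG (Met) → AUA (Ile) — missense.
Codon 2: CGU (Arg) → CGC (Arg) — synonymous.
Codon 3: CAC (His) → CCC (Pro) — missense.
Codon 4: UGG (Trp) → UGU (Cys) — missense.
Codon 5: CAU (His) → UAU (Tyr) — missense.
Codon 6: AGG (Arg) → CGG (Arg) — synonymous.
Codon 8: CCC (Pro) → CAC (His) — missense.
Synonymous: 2 of 7.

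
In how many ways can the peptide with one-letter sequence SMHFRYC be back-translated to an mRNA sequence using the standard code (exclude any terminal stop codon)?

576

Ser: 6 codons.
Met: 1 codon.
His: 2 codons.
Phe: 2 codons.
Arg: 6 codons.
Tyr: 2 codons.
Cys: 2 codons.
6 × 1 × 2 × 2 × 6 × 2 × 2 = 576.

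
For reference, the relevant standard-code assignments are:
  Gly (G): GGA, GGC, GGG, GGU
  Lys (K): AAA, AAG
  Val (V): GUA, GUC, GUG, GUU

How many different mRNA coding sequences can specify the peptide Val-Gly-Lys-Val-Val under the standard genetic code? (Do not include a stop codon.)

Val: 4 codons.
Gly: 4 codons.
Lys: 2 codons.
Val: 4 codons.
Val: 4 codons.
4 × 4 × 2 × 4 × 4 = 512.

512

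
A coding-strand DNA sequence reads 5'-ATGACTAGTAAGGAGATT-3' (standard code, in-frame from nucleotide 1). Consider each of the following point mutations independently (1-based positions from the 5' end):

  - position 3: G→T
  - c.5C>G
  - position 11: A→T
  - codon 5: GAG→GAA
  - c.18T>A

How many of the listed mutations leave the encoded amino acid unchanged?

Codon 1: ATG (Met) → ATT (Ile) — missense.
Codon 2: ACT (Thr) → AGT (Ser) — missense.
Codon 4: AAG (Lys) → ATG (Met) — missense.
Codon 5: GAG (Glu) → GAA (Glu) — synonymous.
Codon 6: ATT (Ile) → ATA (Ile) — synonymous.
Synonymous: 2 of 5.

2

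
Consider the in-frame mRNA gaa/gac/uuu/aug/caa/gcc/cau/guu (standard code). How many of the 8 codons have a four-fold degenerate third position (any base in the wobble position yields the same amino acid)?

2

Codon 1 GAA (Glu): third position 2-fold.
Codon 2 GAC (Asp): third position 2-fold.
Codon 3 UUU (Phe): third position 2-fold.
Codon 4 AUG (Met): third position 1-fold.
Codon 5 CAA (Gln): third position 2-fold.
Codon 6 GCC (Ala): third position 4-fold.
Codon 7 CAU (His): third position 2-fold.
Codon 8 GUU (Val): third position 4-fold.
Four-fold degenerate third positions: 2.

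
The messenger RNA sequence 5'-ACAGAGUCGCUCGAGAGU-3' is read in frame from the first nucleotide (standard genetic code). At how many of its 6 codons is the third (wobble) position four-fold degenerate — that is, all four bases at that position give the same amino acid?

Codon 1 ACA (Thr): third position 4-fold.
Codon 2 GAG (Glu): third position 2-fold.
Codon 3 UCG (Ser): third position 4-fold.
Codon 4 CUC (Leu): third position 4-fold.
Codon 5 GAG (Glu): third position 2-fold.
Codon 6 AGU (Ser): third position 2-fold.
Four-fold degenerate third positions: 3.

3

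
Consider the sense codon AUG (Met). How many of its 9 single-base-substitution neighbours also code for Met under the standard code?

Position 1: none → 0 synonymous.
Position 2: none → 0 synonymous.
Position 3: none → 0 synonymous.
Total: 0 + 0 + 0 = 0.

0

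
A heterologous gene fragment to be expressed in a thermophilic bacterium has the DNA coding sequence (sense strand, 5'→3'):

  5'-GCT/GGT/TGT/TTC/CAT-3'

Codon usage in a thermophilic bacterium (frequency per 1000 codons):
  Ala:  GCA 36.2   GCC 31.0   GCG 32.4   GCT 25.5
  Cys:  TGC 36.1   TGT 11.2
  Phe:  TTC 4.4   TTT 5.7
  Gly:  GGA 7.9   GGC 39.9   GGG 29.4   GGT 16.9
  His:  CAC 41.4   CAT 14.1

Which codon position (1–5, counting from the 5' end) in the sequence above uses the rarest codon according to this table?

Codon 1 GCT (Ala): 25.5 per 1000.
Codon 2 GGT (Gly): 16.9 per 1000.
Codon 3 TGT (Cys): 11.2 per 1000.
Codon 4 TTC (Phe): 4.4 per 1000.
Codon 5 CAT (His): 14.1 per 1000.
Lowest frequency is 4.4 at codon 4.

4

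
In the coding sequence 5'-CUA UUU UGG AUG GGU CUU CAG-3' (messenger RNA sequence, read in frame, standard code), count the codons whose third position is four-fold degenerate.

Codon 1 CUA (Leu): third position 4-fold.
Codon 2 UUU (Phe): third position 2-fold.
Codon 3 UGG (Trp): third position 1-fold.
Codon 4 AUG (Met): third position 1-fold.
Codon 5 GGU (Gly): third position 4-fold.
Codon 6 CUU (Leu): third position 4-fold.
Codon 7 CAG (Gln): third position 2-fold.
Four-fold degenerate third positions: 3.

3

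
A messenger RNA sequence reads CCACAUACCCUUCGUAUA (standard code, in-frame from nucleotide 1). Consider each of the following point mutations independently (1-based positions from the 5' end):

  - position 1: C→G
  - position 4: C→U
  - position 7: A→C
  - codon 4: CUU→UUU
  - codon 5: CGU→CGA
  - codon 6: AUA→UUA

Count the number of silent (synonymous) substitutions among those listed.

Codon 1: CCA (Pro) → GCA (Ala) — missense.
Codon 2: CAU (His) → UAU (Tyr) — missense.
Codon 3: ACC (Thr) → CCC (Pro) — missense.
Codon 4: CUU (Leu) → UUU (Phe) — missense.
Codon 5: CGU (Arg) → CGA (Arg) — synonymous.
Codon 6: AUA (Ile) → UUA (Leu) — missense.
Synonymous: 1 of 6.

1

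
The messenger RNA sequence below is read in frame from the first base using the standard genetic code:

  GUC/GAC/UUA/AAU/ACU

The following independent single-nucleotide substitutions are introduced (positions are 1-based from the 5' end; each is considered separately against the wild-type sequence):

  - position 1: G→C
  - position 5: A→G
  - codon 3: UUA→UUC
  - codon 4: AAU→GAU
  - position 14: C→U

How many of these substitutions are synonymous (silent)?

Codon 1: GUC (Val) → CUC (Leu) — missense.
Codon 2: GAC (Asp) → GGC (Gly) — missense.
Codon 3: UUA (Leu) → UUC (Phe) — missense.
Codon 4: AAU (Asn) → GAU (Asp) — missense.
Codon 5: ACU (Thr) → AUU (Ile) — missense.
Synonymous: 0 of 5.

0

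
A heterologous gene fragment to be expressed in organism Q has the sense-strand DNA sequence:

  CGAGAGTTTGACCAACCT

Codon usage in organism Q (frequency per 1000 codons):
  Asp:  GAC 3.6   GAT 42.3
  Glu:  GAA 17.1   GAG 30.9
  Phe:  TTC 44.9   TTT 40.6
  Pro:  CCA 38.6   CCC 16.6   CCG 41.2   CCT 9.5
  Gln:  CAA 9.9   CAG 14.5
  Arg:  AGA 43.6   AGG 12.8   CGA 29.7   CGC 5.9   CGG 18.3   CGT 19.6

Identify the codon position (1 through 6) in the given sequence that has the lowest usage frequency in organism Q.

Codon 1 CGA (Arg): 29.7 per 1000.
Codon 2 GAG (Glu): 30.9 per 1000.
Codon 3 TTT (Phe): 40.6 per 1000.
Codon 4 GAC (Asp): 3.6 per 1000.
Codon 5 CAA (Gln): 9.9 per 1000.
Codon 6 CCT (Pro): 9.5 per 1000.
Lowest frequency is 3.6 at codon 4.

4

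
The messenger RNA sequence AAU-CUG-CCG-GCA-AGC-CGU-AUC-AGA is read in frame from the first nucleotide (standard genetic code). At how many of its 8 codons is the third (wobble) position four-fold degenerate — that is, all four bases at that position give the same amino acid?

Codon 1 AAU (Asn): third position 2-fold.
Codon 2 CUG (Leu): third position 4-fold.
Codon 3 CCG (Pro): third position 4-fold.
Codon 4 GCA (Ala): third position 4-fold.
Codon 5 AGC (Ser): third position 2-fold.
Codon 6 CGU (Arg): third position 4-fold.
Codon 7 AUC (Ile): third position 3-fold.
Codon 8 AGA (Arg): third position 2-fold.
Four-fold degenerate third positions: 4.

4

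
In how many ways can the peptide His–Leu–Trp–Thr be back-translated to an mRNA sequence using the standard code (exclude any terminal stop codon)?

48

His: 2 codons.
Leu: 6 codons.
Trp: 1 codon.
Thr: 4 codons.
2 × 6 × 1 × 4 = 48.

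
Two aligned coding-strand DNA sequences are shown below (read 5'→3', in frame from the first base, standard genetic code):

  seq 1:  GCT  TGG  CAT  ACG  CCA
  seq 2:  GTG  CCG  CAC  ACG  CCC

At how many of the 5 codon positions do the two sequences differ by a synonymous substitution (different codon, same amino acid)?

Codon 1: GCT Ala / GTG Val — nonsynonymous.
Codon 2: TGG Trp / CCG Pro — nonsynonymous.
Codon 3: CAT His / CAC His — synonymous.
Codon 4: ACG Thr / ACG Thr — identical.
Codon 5: CCA Pro / CCC Pro — synonymous.
Synonymous differences: 2.

2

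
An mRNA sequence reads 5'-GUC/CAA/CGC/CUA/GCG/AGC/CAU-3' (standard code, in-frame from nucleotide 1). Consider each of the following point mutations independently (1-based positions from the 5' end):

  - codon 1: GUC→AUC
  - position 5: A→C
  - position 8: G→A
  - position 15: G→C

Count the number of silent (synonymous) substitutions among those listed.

Codon 1: GUC (Val) → AUC (Ile) — missense.
Codon 2: CAA (Gln) → CCA (Pro) — missense.
Codon 3: CGC (Arg) → CAC (His) — missense.
Codon 5: GCG (Ala) → GCC (Ala) — synonymous.
Synonymous: 1 of 4.

1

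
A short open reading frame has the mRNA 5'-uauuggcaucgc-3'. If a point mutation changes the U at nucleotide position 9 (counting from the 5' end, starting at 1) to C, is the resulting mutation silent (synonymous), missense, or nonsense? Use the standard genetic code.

silent

Position 9 falls in codon 3: CAU → His.
After the substitution the codon is CAC → His.
Both encode His, so the change is synonymous.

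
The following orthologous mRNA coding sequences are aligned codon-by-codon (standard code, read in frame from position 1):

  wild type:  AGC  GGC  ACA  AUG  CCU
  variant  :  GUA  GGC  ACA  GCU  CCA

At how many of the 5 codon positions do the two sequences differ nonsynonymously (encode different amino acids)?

Codon 1: AGC Ser / GUA Val — nonsynonymous.
Codon 2: GGC Gly / GGC Gly — identical.
Codon 3: ACA Thr / ACA Thr — identical.
Codon 4: AUG Met / GCU Ala — nonsynonymous.
Codon 5: CCU Pro / CCA Pro — synonymous.
Nonsynonymous differences: 2.

2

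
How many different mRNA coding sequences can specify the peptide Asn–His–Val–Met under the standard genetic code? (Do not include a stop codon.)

16

Asn: 2 codons.
His: 2 codons.
Val: 4 codons.
Met: 1 codon.
2 × 2 × 4 × 1 = 16.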